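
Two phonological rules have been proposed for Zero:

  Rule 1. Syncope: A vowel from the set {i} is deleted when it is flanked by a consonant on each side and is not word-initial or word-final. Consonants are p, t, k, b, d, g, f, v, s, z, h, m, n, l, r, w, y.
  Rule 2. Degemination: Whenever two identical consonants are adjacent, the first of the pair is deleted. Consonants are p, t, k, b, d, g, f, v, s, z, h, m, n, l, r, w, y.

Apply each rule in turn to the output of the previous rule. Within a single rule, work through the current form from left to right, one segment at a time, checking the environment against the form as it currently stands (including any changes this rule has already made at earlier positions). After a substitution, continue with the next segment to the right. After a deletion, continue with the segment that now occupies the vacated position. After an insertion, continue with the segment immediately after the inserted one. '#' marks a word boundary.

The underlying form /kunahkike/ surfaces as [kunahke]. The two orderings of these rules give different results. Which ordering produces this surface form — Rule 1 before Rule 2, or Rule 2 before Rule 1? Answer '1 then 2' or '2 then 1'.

1 then 2

Order 1 then 2:
  1 Syncope: [kunahkike] → [kunahkke]
  2 Degemination: [kunahkke] → [kunahke]
  result: [kunahke]
Order 2 then 1:
  2 Degemination: no change — [kunahkike]
  1 Syncope: [kunahkike] → [kunahkke]
  result: [kunahkke]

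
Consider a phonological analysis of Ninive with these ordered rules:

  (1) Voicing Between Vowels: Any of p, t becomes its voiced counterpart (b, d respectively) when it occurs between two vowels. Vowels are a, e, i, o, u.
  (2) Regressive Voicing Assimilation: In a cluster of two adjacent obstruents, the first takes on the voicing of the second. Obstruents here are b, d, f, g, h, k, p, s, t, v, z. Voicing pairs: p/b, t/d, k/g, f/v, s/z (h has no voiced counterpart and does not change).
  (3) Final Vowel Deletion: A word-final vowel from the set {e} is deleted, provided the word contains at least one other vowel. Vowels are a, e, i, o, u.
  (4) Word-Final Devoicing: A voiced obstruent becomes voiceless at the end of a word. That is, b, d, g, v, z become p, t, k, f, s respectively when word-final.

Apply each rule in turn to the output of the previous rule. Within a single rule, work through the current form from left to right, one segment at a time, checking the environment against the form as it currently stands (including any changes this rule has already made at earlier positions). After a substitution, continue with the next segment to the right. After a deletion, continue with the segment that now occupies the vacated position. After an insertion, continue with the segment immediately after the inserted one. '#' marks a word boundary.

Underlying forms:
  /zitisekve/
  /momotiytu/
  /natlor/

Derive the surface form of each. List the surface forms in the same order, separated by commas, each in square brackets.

[zidisegf], [momodiytu], [natlor]

/zitisekve/:
  (1) Voicing Between Vowels: [zitisekve] → [zidisekve]
  (2) Regressive Voicing Assimilation: [zidisekve] → [zidisegve]
  (3) Final Vowel Deletion: [zidisegve] → [zidisegv]
  (4) Word-Final Devoicing: [zidisegv] → [zidisegf]
/momotiytu/:
  (1) Voicing Between Vowels: [momotiytu] → [momodiytu]
  (2) Regressive Voicing Assimilation: no change — [momodiytu]
  (3) Final Vowel Deletion: no change — [momodiytu]
  (4) Word-Final Devoicing: no change — [momodiytu]
/natlor/:
  (1) Voicing Between Vowels: no change — [natlor]
  (2) Regressive Voicing Assimilation: no change — [natlor]
  (3) Final Vowel Deletion: no change — [natlor]
  (4) Word-Final Devoicing: no change — [natlor]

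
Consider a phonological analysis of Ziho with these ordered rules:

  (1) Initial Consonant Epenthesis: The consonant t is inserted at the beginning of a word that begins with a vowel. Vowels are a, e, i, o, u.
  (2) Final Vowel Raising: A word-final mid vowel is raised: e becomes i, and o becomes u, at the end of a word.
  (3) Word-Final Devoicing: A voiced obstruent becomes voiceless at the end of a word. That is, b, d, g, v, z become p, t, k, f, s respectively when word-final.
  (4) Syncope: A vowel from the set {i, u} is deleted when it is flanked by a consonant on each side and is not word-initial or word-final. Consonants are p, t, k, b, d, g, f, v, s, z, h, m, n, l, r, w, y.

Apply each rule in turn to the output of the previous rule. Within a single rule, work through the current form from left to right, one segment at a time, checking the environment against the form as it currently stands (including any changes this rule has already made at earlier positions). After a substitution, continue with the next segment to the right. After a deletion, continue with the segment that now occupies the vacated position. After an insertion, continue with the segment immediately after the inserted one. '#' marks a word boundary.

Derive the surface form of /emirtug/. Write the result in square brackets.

[temrtk]

(1) Initial Consonant Epenthesis: [emirtug] → [temirtug]
(2) Final Vowel Raising: no change — [temirtug]
(3) Word-Final Devoicing: [temirtug] → [temirtuk]
(4) Syncope: [temirtuk] → [temrtk]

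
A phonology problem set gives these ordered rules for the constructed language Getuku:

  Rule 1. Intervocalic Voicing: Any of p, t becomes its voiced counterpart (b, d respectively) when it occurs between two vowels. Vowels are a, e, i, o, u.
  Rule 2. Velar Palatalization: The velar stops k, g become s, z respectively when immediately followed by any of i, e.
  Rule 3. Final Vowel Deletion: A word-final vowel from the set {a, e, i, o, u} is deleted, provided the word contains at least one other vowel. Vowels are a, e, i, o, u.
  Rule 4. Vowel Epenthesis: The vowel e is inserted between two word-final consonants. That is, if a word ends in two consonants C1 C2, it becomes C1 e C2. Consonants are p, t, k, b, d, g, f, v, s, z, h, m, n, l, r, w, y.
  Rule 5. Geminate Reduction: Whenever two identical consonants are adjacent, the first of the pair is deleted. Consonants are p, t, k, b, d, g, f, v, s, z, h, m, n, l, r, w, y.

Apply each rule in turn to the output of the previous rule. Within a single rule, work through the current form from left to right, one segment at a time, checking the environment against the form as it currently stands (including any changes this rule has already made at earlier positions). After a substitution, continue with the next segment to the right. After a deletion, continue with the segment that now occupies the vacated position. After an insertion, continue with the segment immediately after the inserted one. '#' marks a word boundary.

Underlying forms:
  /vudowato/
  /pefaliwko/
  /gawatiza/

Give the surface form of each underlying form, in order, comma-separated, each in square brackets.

[vudowad], [pefaliwek], [gawadiz]

/vudowato/:
  Rule 1 Intervocalic Voicing: [vudowato] → [vudowado]
  Rule 2 Velar Palatalization: no change — [vudowado]
  Rule 3 Final Vowel Deletion: [vudowado] → [vudowad]
  Rule 4 Vowel Epenthesis: no change — [vudowad]
  Rule 5 Geminate Reduction: no change — [vudowad]
/pefaliwko/:
  Rule 1 Intervocalic Voicing: no change — [pefaliwko]
  Rule 2 Velar Palatalization: no change — [pefaliwko]
  Rule 3 Final Vowel Deletion: [pefaliwko] → [pefaliwk]
  Rule 4 Vowel Epenthesis: [pefaliwk] → [pefaliwek]
  Rule 5 Geminate Reduction: no change — [pefaliwek]
/gawatiza/:
  Rule 1 Intervocalic Voicing: [gawatiza] → [gawadiza]
  Rule 2 Velar Palatalization: no change — [gawadiza]
  Rule 3 Final Vowel Deletion: [gawadiza] → [gawadiz]
  Rule 4 Vowel Epenthesis: no change — [gawadiz]
  Rule 5 Geminate Reduction: no change — [gawadiz]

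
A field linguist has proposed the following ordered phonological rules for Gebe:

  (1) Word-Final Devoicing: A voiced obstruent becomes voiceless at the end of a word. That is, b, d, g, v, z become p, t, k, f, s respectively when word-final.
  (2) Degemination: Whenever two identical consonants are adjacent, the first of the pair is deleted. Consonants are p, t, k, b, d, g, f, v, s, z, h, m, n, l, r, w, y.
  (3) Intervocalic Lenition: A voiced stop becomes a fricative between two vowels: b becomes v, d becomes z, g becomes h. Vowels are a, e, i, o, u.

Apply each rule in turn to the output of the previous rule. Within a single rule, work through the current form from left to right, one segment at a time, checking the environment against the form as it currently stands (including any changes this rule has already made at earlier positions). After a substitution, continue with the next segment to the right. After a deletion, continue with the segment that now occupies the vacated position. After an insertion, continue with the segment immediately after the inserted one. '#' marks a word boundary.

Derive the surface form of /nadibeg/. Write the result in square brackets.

(1) Word-Final Devoicing: [nadibeg] → [nadibek]
(2) Degemination: no change — [nadibek]
(3) Intervocalic Lenition: [nadibek] → [nazivek]

[nazivek]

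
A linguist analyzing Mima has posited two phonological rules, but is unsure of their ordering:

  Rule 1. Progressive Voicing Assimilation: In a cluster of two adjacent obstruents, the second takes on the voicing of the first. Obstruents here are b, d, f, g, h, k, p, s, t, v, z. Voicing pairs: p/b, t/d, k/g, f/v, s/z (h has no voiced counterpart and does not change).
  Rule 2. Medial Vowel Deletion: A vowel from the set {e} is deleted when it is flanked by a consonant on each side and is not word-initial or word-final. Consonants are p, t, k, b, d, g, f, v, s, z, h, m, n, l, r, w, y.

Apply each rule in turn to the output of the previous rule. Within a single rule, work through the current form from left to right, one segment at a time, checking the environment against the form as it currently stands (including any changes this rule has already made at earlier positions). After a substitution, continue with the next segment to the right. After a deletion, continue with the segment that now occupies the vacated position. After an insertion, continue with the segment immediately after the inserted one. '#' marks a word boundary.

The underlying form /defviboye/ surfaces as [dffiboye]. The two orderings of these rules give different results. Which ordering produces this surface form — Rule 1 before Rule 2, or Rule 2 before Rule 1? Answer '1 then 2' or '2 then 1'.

1 then 2

Order 1 then 2:
  1 Progressive Voicing Assimilation: [defviboye] → [deffiboye]
  2 Medial Vowel Deletion: [deffiboye] → [dffiboye]
  result: [dffiboye]
Order 2 then 1:
  2 Medial Vowel Deletion: [defviboye] → [dfviboye]
  1 Progressive Voicing Assimilation: [dfviboye] → [dvviboye]
  result: [dvviboye]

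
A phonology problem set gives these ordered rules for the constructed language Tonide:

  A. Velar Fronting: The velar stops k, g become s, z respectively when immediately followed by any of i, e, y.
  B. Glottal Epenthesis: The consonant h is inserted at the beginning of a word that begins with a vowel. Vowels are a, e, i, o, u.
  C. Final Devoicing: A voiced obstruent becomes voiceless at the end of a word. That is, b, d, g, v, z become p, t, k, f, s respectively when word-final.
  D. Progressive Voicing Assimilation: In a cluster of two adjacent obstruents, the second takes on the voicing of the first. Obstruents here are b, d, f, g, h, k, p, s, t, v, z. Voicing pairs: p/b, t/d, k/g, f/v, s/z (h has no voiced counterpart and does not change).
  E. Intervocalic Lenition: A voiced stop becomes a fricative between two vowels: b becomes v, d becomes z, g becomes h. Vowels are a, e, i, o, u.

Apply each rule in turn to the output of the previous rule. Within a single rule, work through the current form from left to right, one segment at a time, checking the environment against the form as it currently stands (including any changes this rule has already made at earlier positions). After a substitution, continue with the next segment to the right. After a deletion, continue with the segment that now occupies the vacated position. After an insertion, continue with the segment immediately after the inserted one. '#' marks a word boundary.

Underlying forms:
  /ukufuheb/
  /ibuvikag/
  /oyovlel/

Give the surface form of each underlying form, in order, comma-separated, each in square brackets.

[hukufuhep], [hivuvikak], [hoyovlel]

/ukufuheb/:
  A Velar Fronting: no change — [ukufuheb]
  B Glottal Epenthesis: [ukufuheb] → [hukufuheb]
  C Final Devoicing: [hukufuheb] → [hukufuhep]
  D Progressive Voicing Assimilation: no change — [hukufuhep]
  E Intervocalic Lenition: no change — [hukufuhep]
/ibuvikag/:
  A Velar Fronting: no change — [ibuvikag]
  B Glottal Epenthesis: [ibuvikag] → [hibuvikag]
  C Final Devoicing: [hibuvikag] → [hibuvikak]
  D Progressive Voicing Assimilation: no change — [hibuvikak]
  E Intervocalic Lenition: [hibuvikak] → [hivuvikak]
/oyovlel/:
  A Velar Fronting: no change — [oyovlel]
  B Glottal Epenthesis: [oyovlel] → [hoyovlel]
  C Final Devoicing: no change — [hoyovlel]
  D Progressive Voicing Assimilation: no change — [hoyovlel]
  E Intervocalic Lenition: no change — [hoyovlel]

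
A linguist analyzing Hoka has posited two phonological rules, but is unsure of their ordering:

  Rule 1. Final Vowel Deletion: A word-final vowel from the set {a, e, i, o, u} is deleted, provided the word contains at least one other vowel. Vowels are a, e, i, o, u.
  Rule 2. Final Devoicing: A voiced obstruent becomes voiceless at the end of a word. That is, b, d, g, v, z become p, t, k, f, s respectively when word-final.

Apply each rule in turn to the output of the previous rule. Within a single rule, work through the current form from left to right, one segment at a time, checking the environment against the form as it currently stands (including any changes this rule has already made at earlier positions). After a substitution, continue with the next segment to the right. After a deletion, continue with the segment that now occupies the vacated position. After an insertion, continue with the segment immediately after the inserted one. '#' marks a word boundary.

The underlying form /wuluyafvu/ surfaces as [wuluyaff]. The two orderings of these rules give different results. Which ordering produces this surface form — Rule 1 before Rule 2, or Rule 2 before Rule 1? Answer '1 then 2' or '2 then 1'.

1 then 2

Order 1 then 2:
  1 Final Vowel Deletion: [wuluyafvu] → [wuluyafv]
  2 Final Devoicing: [wuluyafv] → [wuluyaff]
  result: [wuluyaff]
Order 2 then 1:
  2 Final Devoicing: no change — [wuluyafvu]
  1 Final Vowel Deletion: [wuluyafvu] → [wuluyafv]
  result: [wuluyafv]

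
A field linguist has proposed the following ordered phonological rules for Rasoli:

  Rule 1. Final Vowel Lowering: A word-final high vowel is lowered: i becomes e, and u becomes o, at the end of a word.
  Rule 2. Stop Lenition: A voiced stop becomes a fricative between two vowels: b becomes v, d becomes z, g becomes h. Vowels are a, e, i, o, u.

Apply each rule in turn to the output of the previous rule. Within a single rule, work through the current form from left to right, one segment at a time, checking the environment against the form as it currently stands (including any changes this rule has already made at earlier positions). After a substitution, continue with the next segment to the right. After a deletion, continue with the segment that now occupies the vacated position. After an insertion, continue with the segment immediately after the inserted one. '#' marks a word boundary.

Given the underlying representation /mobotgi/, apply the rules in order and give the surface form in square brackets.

[movotge]

Rule 1 Final Vowel Lowering: [mobotgi] → [mobotge]
Rule 2 Stop Lenition: [mobotge] → [movotge]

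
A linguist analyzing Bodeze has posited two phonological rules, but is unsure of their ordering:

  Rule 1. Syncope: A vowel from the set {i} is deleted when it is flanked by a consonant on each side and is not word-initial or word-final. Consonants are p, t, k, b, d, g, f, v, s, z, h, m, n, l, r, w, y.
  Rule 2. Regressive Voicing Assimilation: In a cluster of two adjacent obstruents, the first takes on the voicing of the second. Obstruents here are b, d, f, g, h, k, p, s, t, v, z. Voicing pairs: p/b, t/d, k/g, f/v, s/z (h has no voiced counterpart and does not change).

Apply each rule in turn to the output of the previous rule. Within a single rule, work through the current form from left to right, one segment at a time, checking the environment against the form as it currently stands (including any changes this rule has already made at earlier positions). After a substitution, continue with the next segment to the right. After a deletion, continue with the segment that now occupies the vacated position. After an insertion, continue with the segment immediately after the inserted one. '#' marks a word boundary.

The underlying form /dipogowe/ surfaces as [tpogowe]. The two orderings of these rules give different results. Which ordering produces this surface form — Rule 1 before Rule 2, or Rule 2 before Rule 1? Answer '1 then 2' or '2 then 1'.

1 then 2

Order 1 then 2:
  1 Syncope: [dipogowe] → [dpogowe]
  2 Regressive Voicing Assimilation: [dpogowe] → [tpogowe]
  result: [tpogowe]
Order 2 then 1:
  2 Regressive Voicing Assimilation: no change — [dipogowe]
  1 Syncope: [dipogowe] → [dpogowe]
  result: [dpogowe]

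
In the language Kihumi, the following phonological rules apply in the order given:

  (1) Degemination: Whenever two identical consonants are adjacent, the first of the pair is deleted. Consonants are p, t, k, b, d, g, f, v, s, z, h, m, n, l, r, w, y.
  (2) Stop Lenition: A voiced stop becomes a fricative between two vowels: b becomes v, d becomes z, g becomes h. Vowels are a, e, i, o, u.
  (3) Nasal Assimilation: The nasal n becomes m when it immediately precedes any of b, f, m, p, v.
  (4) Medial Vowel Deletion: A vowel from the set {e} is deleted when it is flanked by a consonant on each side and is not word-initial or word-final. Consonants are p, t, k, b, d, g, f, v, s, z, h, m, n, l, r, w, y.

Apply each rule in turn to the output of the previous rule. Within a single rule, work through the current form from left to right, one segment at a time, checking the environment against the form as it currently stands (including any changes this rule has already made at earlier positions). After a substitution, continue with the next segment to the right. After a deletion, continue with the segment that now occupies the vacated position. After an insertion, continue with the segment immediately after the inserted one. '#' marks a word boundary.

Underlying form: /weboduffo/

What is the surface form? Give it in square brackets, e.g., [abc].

[wvozufo]

(1) Degemination: [weboduffo] → [webodufo]
(2) Stop Lenition: [webodufo] → [wevozufo]
(3) Nasal Assimilation: no change — [wevozufo]
(4) Medial Vowel Deletion: [wevozufo] → [wvozufo]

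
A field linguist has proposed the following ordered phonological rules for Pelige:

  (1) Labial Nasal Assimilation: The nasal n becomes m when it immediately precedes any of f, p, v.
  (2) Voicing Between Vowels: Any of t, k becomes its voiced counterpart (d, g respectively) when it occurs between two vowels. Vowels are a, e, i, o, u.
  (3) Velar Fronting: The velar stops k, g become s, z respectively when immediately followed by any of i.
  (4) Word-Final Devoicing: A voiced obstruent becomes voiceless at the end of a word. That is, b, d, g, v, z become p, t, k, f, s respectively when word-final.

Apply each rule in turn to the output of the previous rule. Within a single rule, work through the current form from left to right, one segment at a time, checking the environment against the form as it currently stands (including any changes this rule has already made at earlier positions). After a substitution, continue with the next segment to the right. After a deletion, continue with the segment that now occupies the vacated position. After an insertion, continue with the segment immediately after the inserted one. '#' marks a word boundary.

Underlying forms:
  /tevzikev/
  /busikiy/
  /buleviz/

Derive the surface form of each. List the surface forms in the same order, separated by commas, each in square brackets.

[tevzigef], [busiziy], [bulevis]

/tevzikev/:
  (1) Labial Nasal Assimilation: no change — [tevzikev]
  (2) Voicing Between Vowels: [tevzikev] → [tevzigev]
  (3) Velar Fronting: no change — [tevzigev]
  (4) Word-Final Devoicing: [tevzigev] → [tevzigef]
/busikiy/:
  (1) Labial Nasal Assimilation: no change — [busikiy]
  (2) Voicing Between Vowels: [busikiy] → [busigiy]
  (3) Velar Fronting: [busigiy] → [busiziy]
  (4) Word-Final Devoicing: no change — [busiziy]
/buleviz/:
  (1) Labial Nasal Assimilation: no change — [buleviz]
  (2) Voicing Between Vowels: no change — [buleviz]
  (3) Velar Fronting: no change — [buleviz]
  (4) Word-Final Devoicing: [buleviz] → [bulevis]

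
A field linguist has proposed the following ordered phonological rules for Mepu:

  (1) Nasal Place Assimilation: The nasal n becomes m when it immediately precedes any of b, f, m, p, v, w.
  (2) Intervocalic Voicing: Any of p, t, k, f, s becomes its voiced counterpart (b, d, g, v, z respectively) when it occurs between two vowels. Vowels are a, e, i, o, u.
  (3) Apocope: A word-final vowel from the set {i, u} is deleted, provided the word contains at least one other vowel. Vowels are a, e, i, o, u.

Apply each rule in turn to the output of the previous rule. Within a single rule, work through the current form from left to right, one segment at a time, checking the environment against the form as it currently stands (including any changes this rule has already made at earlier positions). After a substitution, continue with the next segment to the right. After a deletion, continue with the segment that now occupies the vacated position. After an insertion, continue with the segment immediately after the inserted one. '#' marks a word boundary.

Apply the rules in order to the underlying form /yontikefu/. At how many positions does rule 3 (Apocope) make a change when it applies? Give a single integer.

1

(1) Nasal Place Assimilation: no change — [yontikefu]
(2) Intervocalic Voicing: [yontikefu] → [yontigevu]
(3) Apocope: [yontigevu] → [yontigev]
Rule 3 changed 1 position(s).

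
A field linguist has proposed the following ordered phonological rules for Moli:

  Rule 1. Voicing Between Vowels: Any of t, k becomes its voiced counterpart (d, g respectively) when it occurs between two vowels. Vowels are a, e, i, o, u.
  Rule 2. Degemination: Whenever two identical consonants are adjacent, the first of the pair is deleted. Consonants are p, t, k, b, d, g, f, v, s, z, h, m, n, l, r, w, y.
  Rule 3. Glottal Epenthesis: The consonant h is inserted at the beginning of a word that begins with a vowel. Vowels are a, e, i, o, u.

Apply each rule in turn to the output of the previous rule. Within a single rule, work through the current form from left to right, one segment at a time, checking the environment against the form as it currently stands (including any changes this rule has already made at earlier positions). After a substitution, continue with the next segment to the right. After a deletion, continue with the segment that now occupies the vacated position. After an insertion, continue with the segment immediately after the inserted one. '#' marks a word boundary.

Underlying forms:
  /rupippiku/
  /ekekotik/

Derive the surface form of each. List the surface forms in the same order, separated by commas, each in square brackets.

[rupipigu], [hegegodik]

/rupippiku/:
  Rule 1 Voicing Between Vowels: [rupippiku] → [rupippigu]
  Rule 2 Degemination: [rupippigu] → [rupipigu]
  Rule 3 Glottal Epenthesis: no change — [rupipigu]
/ekekotik/:
  Rule 1 Voicing Between Vowels: [ekekotik] → [egegodik]
  Rule 2 Degemination: no change — [egegodik]
  Rule 3 Glottal Epenthesis: [egegodik] → [hegegodik]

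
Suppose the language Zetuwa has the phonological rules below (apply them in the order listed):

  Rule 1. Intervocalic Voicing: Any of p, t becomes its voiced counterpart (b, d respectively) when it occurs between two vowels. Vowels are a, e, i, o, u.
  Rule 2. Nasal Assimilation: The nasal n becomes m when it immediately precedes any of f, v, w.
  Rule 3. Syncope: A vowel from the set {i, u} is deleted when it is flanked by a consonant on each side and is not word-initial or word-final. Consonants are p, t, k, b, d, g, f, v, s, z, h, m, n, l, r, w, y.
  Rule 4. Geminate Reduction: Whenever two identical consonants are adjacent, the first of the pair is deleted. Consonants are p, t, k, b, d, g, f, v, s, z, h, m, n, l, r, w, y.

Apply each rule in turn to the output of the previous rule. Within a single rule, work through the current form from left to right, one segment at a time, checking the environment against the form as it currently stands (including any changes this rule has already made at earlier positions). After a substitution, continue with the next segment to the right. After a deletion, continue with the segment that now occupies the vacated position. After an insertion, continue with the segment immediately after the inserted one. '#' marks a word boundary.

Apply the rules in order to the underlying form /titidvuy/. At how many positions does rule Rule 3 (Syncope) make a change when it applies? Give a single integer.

Rule 1 Intervocalic Voicing: [titidvuy] → [tididvuy]
Rule 2 Nasal Assimilation: no change — [tididvuy]
Rule 3 Syncope: [tididvuy] → [tddvy]
Rule 4 Geminate Reduction: [tddvy] → [tdvy]
Rule Rule 3 changed 3 position(s).

3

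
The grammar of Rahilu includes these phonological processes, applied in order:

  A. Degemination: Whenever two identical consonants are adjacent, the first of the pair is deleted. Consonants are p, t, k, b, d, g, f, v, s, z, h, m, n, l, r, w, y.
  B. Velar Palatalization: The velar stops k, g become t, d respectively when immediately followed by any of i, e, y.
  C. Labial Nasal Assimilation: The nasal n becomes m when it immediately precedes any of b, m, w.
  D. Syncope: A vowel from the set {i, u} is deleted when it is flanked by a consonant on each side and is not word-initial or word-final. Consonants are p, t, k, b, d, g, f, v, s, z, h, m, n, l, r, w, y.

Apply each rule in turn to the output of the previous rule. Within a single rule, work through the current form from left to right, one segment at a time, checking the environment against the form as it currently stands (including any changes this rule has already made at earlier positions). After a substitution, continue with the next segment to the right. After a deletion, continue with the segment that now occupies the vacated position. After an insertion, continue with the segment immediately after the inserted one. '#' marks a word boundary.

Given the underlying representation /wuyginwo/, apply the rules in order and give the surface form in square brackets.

A Degemination: no change — [wuyginwo]
B Velar Palatalization: [wuyginwo] → [wuydinwo]
C Labial Nasal Assimilation: [wuydinwo] → [wuydimwo]
D Syncope: [wuydimwo] → [wydmwo]

[wydmwo]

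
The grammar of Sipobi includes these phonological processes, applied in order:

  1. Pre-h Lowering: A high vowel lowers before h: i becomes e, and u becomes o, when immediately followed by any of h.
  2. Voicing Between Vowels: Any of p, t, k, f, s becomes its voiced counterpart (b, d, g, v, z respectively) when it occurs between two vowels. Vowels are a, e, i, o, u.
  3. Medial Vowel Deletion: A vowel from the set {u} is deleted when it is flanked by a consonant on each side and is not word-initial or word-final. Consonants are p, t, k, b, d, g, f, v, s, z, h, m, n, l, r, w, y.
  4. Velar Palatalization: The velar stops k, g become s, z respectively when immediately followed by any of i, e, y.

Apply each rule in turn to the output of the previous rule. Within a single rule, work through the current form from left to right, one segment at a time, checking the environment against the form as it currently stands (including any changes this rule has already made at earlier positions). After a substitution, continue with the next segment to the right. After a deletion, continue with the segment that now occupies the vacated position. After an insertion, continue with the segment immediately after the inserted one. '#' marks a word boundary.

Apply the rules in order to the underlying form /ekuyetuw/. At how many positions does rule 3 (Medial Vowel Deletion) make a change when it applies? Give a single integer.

2

1 Pre-h Lowering: no change — [ekuyetuw]
2 Voicing Between Vowels: [ekuyetuw] → [eguyeduw]
3 Medial Vowel Deletion: [eguyeduw] → [egyedw]
4 Velar Palatalization: [egyedw] → [ezyedw]
Rule 3 changed 2 position(s).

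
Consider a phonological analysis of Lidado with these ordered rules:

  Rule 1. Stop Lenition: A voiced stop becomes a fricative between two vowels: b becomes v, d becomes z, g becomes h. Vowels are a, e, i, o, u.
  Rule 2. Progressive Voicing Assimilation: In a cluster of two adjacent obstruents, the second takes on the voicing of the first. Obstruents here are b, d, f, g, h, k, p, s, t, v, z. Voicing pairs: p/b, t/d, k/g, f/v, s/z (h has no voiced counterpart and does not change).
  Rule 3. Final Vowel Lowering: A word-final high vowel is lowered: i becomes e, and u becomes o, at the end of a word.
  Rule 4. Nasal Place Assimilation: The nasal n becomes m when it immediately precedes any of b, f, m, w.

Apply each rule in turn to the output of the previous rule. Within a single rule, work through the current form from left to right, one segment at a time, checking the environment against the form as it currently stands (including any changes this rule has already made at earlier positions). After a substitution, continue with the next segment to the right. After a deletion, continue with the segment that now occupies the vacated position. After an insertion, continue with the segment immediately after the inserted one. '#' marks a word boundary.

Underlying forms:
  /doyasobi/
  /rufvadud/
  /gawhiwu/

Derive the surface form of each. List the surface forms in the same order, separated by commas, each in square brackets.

/doyasobi/:
  Rule 1 Stop Lenition: [doyasobi] → [doyasovi]
  Rule 2 Progressive Voicing Assimilation: no change — [doyasovi]
  Rule 3 Final Vowel Lowering: [doyasovi] → [doyasove]
  Rule 4 Nasal Place Assimilation: no change — [doyasove]
/rufvadud/:
  Rule 1 Stop Lenition: [rufvadud] → [rufvazud]
  Rule 2 Progressive Voicing Assimilation: [rufvazud] → [ruffazud]
  Rule 3 Final Vowel Lowering: no change — [ruffazud]
  Rule 4 Nasal Place Assimilation: no change — [ruffazud]
/gawhiwu/:
  Rule 1 Stop Lenition: no change — [gawhiwu]
  Rule 2 Progressive Voicing Assimilation: no change — [gawhiwu]
  Rule 3 Final Vowel Lowering: [gawhiwu] → [gawhiwo]
  Rule 4 Nasal Place Assimilation: no change — [gawhiwo]

[doyasove], [ruffazud], [gawhiwo]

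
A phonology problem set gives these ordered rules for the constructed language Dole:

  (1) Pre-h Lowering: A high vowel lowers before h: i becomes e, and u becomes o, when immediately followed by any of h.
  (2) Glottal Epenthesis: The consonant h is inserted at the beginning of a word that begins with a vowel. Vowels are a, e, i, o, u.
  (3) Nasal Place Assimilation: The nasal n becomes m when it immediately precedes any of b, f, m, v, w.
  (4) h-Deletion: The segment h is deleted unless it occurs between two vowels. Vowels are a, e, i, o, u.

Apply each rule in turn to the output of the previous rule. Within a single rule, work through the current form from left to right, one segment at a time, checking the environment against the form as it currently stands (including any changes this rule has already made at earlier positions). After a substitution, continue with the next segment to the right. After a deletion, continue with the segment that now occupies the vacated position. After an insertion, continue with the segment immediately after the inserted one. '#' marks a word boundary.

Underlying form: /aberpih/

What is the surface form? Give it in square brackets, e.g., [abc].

[aberpe]

(1) Pre-h Lowering: [aberpih] → [aberpeh]
(2) Glottal Epenthesis: [aberpeh] → [haberpeh]
(3) Nasal Place Assimilation: no change — [haberpeh]
(4) h-Deletion: [haberpeh] → [aberpe]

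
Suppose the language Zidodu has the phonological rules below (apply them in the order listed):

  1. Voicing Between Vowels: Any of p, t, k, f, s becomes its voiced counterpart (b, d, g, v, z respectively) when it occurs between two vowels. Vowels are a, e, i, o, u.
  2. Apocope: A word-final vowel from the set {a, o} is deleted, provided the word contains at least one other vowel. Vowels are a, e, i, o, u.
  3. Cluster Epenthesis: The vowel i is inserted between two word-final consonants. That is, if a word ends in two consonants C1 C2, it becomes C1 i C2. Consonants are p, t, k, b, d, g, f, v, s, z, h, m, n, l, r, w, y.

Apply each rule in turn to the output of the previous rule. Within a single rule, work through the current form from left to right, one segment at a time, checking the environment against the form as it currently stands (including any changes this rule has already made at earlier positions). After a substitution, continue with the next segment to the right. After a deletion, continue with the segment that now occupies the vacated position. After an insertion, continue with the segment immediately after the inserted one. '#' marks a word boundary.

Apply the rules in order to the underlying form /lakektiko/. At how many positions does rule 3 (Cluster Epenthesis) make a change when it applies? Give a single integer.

1 Voicing Between Vowels: [lakektiko] → [lagektigo]
2 Apocope: [lagektigo] → [lagektig]
3 Cluster Epenthesis: no change — [lagektig]
Rule 3 changed 0 position(s).

0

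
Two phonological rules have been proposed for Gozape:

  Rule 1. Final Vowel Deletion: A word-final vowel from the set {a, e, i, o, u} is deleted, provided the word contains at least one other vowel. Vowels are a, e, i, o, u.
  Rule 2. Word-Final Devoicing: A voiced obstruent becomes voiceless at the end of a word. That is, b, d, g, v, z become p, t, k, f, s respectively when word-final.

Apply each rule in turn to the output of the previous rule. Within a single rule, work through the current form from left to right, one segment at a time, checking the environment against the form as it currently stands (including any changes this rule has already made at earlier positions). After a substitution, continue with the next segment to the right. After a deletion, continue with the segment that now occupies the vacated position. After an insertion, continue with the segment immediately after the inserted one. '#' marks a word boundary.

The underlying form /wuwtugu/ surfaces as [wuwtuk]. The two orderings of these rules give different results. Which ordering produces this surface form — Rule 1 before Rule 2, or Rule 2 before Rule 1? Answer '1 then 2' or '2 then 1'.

Order 1 then 2:
  1 Final Vowel Deletion: [wuwtugu] → [wuwtug]
  2 Word-Final Devoicing: [wuwtug] → [wuwtuk]
  result: [wuwtuk]
Order 2 then 1:
  2 Word-Final Devoicing: no change — [wuwtugu]
  1 Final Vowel Deletion: [wuwtugu] → [wuwtug]
  result: [wuwtug]

1 then 2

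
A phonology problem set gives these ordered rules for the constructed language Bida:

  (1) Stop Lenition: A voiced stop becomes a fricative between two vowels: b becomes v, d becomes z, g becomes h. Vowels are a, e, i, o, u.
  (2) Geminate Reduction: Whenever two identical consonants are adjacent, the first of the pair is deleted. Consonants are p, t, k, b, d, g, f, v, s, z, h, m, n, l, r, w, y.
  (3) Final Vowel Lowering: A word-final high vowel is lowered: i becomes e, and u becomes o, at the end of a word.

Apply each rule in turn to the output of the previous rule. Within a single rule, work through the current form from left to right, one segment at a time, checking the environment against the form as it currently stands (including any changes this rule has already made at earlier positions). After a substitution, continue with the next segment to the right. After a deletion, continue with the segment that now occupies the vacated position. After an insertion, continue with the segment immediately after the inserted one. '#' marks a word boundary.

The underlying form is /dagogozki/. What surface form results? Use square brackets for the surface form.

(1) Stop Lenition: [dagogozki] → [dahohozki]
(2) Geminate Reduction: no change — [dahohozki]
(3) Final Vowel Lowering: [dahohozki] → [dahohozke]

[dahohozke]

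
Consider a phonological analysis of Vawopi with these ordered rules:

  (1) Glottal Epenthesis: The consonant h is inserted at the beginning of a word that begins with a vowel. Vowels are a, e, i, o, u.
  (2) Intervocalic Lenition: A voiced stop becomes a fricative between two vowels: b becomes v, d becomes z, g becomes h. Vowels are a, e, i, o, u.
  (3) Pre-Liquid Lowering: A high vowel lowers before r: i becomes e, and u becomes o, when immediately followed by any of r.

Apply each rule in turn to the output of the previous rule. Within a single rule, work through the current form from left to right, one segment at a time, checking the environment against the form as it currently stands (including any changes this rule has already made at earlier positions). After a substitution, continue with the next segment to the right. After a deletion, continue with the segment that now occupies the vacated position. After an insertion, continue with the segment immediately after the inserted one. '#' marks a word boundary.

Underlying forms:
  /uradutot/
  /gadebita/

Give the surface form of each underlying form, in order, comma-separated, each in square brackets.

/uradutot/:
  (1) Glottal Epenthesis: [uradutot] → [huradutot]
  (2) Intervocalic Lenition: [huradutot] → [hurazutot]
  (3) Pre-Liquid Lowering: [hurazutot] → [horazutot]
/gadebita/:
  (1) Glottal Epenthesis: no change — [gadebita]
  (2) Intervocalic Lenition: [gadebita] → [gazevita]
  (3) Pre-Liquid Lowering: no change — [gazevita]

[horazutot], [gazevita]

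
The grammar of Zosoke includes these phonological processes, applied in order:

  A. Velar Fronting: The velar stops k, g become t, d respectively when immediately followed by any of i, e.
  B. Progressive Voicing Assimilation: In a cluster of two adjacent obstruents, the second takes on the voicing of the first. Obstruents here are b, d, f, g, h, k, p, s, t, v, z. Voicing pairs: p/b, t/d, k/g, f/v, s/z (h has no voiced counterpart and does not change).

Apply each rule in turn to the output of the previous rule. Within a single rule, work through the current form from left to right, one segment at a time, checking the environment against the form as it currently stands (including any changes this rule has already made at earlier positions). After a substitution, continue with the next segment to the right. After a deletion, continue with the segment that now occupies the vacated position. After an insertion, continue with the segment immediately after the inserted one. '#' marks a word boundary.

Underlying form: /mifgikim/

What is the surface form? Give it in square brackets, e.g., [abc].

[miftitim]

A Velar Fronting: [mifgikim] → [mifditim]
B Progressive Voicing Assimilation: [mifditim] → [miftitim]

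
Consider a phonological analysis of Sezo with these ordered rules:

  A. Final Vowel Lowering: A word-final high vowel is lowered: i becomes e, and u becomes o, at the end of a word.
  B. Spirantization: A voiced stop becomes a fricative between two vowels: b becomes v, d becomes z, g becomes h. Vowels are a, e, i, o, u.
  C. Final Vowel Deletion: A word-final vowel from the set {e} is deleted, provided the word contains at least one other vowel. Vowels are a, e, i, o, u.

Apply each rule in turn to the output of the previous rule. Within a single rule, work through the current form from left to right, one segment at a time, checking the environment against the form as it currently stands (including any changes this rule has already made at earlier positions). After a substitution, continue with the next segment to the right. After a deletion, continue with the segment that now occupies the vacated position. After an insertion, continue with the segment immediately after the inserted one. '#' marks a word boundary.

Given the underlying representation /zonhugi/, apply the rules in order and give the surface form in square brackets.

[zonhuh]

A Final Vowel Lowering: [zonhugi] → [zonhuge]
B Spirantization: [zonhuge] → [zonhuhe]
C Final Vowel Deletion: [zonhuhe] → [zonhuh]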